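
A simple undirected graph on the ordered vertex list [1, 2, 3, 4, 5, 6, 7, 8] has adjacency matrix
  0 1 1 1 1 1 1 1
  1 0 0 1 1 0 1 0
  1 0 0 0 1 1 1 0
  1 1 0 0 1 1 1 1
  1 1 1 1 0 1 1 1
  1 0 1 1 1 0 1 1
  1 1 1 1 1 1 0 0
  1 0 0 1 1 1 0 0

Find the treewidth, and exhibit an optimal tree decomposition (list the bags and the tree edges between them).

Treewidth 4.
One optimal decomposition is:
Bags: B1 = {1, 3, 5, 6, 7}  B2 = {1, 4, 5, 6, 7}  B3 = {1, 4, 5, 6, 8}  B4 = {1, 2, 4, 5, 7}
Tree: B1–B2, B2–B3, B2–B4

Every bag has size at most 5, so the width is 5 − 1 = 4 and tw(G) ≤ 4. For the lower bound, the 5 vertices {1, 3, 5, 6, 7} are pairwise adjacent, and any tree decomposition puts a clique entirely inside one bag — forcing width ≥ 4. Hence tw(G) = 4 exactly.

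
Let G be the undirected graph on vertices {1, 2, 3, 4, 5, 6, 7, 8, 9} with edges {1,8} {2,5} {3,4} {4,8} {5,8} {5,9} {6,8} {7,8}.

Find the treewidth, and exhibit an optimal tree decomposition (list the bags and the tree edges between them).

Treewidth 1.
Bags: B1 = {5, 9}  B2 = {2, 5}  B3 = {5, 8}  B4 = {4, 8}  B5 = {3, 4}  B6 = {7, 8}  B7 = {6, 8}  B8 = {1, 8}
Tree: B1–B2, B2–B3, B3–B4, B4–B5, B4–B6, B3–B7, B7–B8

Every bag has size at most 2, so the width is 2 − 1 = 1 and tw(G) ≤ 1. Any graph with an edge has treewidth ≥ 1, and G has the edge 9–5. Therefore the treewidth is 1.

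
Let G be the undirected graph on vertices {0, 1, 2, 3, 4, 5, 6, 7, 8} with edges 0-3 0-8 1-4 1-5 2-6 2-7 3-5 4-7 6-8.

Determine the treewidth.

A width-2 tree decomposition is:
Bags: B1 = {0, 3, 8}  B2 = {3, 6, 8}  B3 = {2, 3, 6}  B4 = {2, 3, 7}  B5 = {3, 4, 7}  B6 = {1, 3, 4}  B7 = {1, 3, 5}
Tree: B1–B2, B2–B3, B3–B4, B4–B5, B5–B6, B6–B7
Every bag has size at most 3, so the width is 3 − 1 = 2 and tw(G) ≤ 2. Since 3–0–8–6–2–7–4–1–5–3 is a cycle in G, G is not acyclic. Forests are exactly the graphs of treewidth ≤ 1, so tw(G) ≥ 2. The upper and lower bounds meet at 2, so that is the treewidth.

2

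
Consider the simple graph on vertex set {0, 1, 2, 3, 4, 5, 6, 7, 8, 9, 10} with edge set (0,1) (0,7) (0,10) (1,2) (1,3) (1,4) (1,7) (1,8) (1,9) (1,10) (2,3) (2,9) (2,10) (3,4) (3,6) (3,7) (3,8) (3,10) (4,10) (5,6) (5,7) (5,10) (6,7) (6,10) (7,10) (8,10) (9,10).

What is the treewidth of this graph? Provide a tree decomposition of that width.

Each bag holds 4 vertices, so the decomposition has width 3, which upper-bounds the treewidth. On the other hand G contains the 4-clique {0, 1, 7, 10}. A clique must lie in a single bag of any decomposition, so no decomposition can have width below 3. Hence tw(G) = 3 exactly.

Treewidth 3.
One such decomposition:
Bags: B1 = {1, 2, 3, 10}  B2 = {1, 3, 7, 10}  B3 = {0, 1, 7, 10}  B4 = {3, 6, 7, 10}  B5 = {1, 2, 9, 10}  B6 = {1, 3, 4, 10}  B7 = {1, 3, 8, 10}  B8 = {5, 6, 7, 10}
Tree: B1–B2, B2–B3, B2–B4, B1–B5, B1–B6, B6–B7, B4–B8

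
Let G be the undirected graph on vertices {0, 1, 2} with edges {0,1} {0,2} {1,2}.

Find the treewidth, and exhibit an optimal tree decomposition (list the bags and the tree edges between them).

Treewidth 2.
Bags: B1 = {0, 1, 2}
Tree: (single bag)

A single bag containing all 3 vertices is trivially a valid decomposition of width 2. On the other hand G contains the 3-clique {0, 1, 2}. A clique must lie in a single bag of any decomposition, so no decomposition can have width below 2. Therefore the treewidth is 2.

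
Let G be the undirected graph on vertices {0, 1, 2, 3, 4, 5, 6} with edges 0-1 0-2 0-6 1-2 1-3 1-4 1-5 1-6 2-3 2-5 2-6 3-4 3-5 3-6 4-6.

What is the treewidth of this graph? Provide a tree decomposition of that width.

Treewidth 3.
One optimal decomposition is:
Bags: B1 = {1, 2, 3, 6}  B2 = {1, 3, 4, 6}  B3 = {1, 2, 3, 5}  B4 = {0, 1, 2, 6}
Tree: B1–B2, B1–B3, B1–B4

The largest bag has 4 vertices, giving width 3; this decomposition certifies tw(G) ≤ 3. For the lower bound, the 4 vertices {0, 1, 2, 6} are pairwise adjacent, and any tree decomposition puts a clique entirely inside one bag — forcing width ≥ 3. Combining the bounds, tw(G) = 3.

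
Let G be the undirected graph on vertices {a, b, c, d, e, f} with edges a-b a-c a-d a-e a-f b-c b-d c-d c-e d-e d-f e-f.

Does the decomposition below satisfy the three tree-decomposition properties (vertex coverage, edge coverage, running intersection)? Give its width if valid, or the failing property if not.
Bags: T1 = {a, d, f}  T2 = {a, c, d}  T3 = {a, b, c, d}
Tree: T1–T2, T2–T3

A tree decomposition must satisfy three properties: every vertex lies in some bag; for every edge, both endpoints lie together in some bag; and for every vertex, the bags containing it form a connected subtree. Here vertex e appears in no bag, so the decomposition is invalid.

No — vertex e appears in no bag.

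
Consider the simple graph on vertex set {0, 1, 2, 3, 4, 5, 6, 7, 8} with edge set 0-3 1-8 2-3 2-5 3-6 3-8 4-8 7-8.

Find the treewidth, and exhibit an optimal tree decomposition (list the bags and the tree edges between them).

Treewidth 1.
One such decomposition:
Bags: B1 = {3, 8}  B2 = {1, 8}  B3 = {0, 3}  B4 = {4, 8}  B5 = {2, 3}  B6 = {2, 5}  B7 = {3, 6}  B8 = {7, 8}
Tree: B1–B2, B1–B3, B1–B4, B3–B5, B5–B6, B3–B7, B1–B8

The largest bag has 2 vertices, giving width 1; this decomposition certifies tw(G) ≤ 1. Any graph with an edge has treewidth ≥ 1, and G has the edge 8–3. Therefore the treewidth is 1.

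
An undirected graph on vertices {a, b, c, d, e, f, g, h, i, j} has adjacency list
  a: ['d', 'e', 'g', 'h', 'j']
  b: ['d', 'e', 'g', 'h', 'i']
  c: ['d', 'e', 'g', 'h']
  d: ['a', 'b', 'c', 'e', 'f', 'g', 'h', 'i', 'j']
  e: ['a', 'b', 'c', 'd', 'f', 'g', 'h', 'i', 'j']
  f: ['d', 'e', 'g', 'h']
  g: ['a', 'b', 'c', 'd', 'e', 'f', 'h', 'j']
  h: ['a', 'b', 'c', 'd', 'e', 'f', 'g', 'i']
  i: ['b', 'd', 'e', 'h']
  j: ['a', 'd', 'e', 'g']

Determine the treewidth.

A width-4 tree decomposition is:
Bags: B1 = {a, d, e, g, h}  B2 = {b, d, e, g, h}  B3 = {b, d, e, h, i}  B4 = {d, e, f, g, h}  B5 = {a, d, e, g, j}  B6 = {c, d, e, g, h}
Tree: B1–B2, B2–B3, B1–B4, B1–B5, B4–B6
The largest bag has 5 vertices, giving width 4; this decomposition certifies tw(G) ≤ 4. For the lower bound, the 5 vertices {a, d, e, g, j} are pairwise adjacent, and any tree decomposition puts a clique entirely inside one bag — forcing width ≥ 4. Therefore the treewidth is 4.

4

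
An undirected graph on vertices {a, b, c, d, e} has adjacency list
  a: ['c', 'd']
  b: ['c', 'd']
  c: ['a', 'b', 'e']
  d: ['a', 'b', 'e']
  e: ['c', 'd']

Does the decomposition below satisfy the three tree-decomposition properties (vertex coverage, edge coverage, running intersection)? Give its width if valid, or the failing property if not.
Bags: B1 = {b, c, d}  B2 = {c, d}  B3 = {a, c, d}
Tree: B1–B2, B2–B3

No — vertex e appears in no bag.

A tree decomposition must satisfy three properties: every vertex lies in some bag; for every edge, both endpoints lie together in some bag; and for every vertex, the bags containing it form a connected subtree. Here vertex e appears in no bag, so the decomposition is invalid.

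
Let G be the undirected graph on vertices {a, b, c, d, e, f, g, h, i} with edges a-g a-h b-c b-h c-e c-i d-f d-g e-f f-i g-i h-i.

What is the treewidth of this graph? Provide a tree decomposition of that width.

The largest bag has 4 vertices, giving width 3; this decomposition certifies tw(G) ≤ 3. For the lower bound: the 4 vertex sets {b,c,e}, {h}, {i}, {a,d,f,g} are disjoint, each induces a connected subgraph, and every pair is joined by at least one edge of G. Contracting each set to a single vertex therefore yields K_{4} as a minor, and since treewidth is minor-monotone, tw(G) ≥ tw(K_{4}) = 3. The upper and lower bounds meet at 3, so that is the treewidth.

Treewidth 3.
One optimal decomposition is:
Bags: B1 = {b, c, e, h}  B2 = {c, e, h, i}  B3 = {e, f, h, i}  B4 = {a, f, h, i}  B5 = {a, f, g, i}  B6 = {a, d, f, g}
Tree: B1–B2, B2–B3, B3–B4, B4–B5, B5–B6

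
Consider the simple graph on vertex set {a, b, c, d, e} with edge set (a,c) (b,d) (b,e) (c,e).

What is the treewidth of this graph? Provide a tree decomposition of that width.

Treewidth 1.
One such decomposition:
Bags: B1 = {b, d}  B2 = {b, e}  B3 = {c, e}  B4 = {a, c}
Tree: B1–B2, B2–B3, B3–B4

Every bag has size at most 2, so the width is 2 − 1 = 1 and tw(G) ≤ 1. G has an edge, so its treewidth is at least 1. Hence tw(G) = 1 exactly.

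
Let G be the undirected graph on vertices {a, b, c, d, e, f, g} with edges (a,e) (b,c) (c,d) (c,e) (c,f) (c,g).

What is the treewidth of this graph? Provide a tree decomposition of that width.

The largest bag has 2 vertices, giving width 1; this decomposition certifies tw(G) ≤ 1. Since G has at least one edge (e.g. c–f), it is not an edgeless graph, so tw(G) ≥ 1. Combining the bounds, tw(G) = 1.

Treewidth 1.
One optimal decomposition is:
Bags: B1 = {c, f}  B2 = {b, c}  B3 = {c, g}  B4 = {c, e}  B5 = {c, d}  B6 = {a, e}
Tree: B1–B2, B1–B3, B2–B4, B1–B5, B4–B6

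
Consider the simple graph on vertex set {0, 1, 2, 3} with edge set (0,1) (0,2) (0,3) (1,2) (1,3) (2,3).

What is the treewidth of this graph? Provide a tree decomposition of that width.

Treewidth 3.
One optimal decomposition is:
Bags: B1 = {0, 1, 2, 3}
Tree: (single bag)

A single bag containing all 4 vertices is trivially a valid decomposition of width 3. Conversely, {0, 1, 2, 3} is a clique of size 4, and the vertices of any clique must share a bag in every tree decomposition; so some bag has ≥ 4 vertices and tw(G) ≥ 3. Combining the bounds, tw(G) = 3.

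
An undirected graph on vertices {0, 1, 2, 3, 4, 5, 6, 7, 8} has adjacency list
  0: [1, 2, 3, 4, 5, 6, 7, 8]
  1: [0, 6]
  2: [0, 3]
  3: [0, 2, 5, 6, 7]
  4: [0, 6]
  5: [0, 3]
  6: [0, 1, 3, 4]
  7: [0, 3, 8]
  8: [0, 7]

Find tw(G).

A width-2 tree decomposition is:
Bags: B1 = {0, 3, 7}  B2 = {0, 2, 3}  B3 = {0, 3, 6}  B4 = {0, 3, 5}  B5 = {0, 4, 6}  B6 = {0, 1, 6}  B7 = {0, 7, 8}
Tree: B1–B2, B1–B3, B1–B4, B3–B5, B3–B6, B1–B7
The largest bag has 3 vertices, giving width 2; this decomposition certifies tw(G) ≤ 2. On the other hand G contains the 3-clique {0, 7, 8}. A clique must lie in a single bag of any decomposition, so no decomposition can have width below 2. Combining the bounds, tw(G) = 2.

2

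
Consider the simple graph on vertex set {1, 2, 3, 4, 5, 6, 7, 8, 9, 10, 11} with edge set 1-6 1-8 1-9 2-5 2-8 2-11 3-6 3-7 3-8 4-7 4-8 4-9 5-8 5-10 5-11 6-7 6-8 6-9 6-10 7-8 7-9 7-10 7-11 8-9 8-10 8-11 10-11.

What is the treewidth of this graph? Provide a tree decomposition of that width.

Every bag has size at most 4, so the width is 4 − 1 = 3 and tw(G) ≤ 3. Conversely, {1, 6, 8, 9} is a clique of size 4, and the vertices of any clique must share a bag in every tree decomposition; so some bag has ≥ 4 vertices and tw(G) ≥ 3. Hence tw(G) = 3 exactly.

Treewidth 3.
One such decomposition:
Bags: B1 = {6, 7, 8, 9}  B2 = {6, 7, 8, 10}  B3 = {7, 8, 10, 11}  B4 = {1, 6, 8, 9}  B5 = {3, 6, 7, 8}  B6 = {5, 8, 10, 11}  B7 = {4, 7, 8, 9}  B8 = {2, 5, 8, 11}
Tree: B1–B2, B2–B3, B1–B4, B2–B5, B3–B6, B1–B7, B6–B8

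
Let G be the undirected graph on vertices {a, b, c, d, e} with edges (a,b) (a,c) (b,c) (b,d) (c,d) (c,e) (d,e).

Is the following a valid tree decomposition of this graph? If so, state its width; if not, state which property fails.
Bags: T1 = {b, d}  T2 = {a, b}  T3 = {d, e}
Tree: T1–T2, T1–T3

No — vertex c appears in no bag.

A tree decomposition must satisfy three properties: every vertex lies in some bag; for every edge, both endpoints lie together in some bag; and for every vertex, the bags containing it form a connected subtree. Here vertex c appears in no bag, so the decomposition is invalid.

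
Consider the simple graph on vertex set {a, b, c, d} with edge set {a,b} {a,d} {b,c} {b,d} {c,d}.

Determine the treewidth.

A width-2 tree decomposition is:
Bags: B1 = {b, c, d}  B2 = {a, b, d}
Tree: B1–B2
The largest bag has 3 vertices, giving width 2; this decomposition certifies tw(G) ≤ 2. Conversely, {b, c, d} is a clique of size 3, and the vertices of any clique must share a bag in every tree decomposition; so some bag has ≥ 3 vertices and tw(G) ≥ 2. Combining the bounds, tw(G) = 2.

2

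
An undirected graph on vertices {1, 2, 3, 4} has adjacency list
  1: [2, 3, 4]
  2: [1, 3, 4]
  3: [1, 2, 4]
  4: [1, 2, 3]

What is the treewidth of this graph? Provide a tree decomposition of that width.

Treewidth 3.
One such decomposition:
Bags: B1 = {1, 2, 3, 4}
Tree: (single bag)

A single bag containing all 4 vertices is trivially a valid decomposition of width 3. Conversely, {1, 2, 3, 4} is a clique of size 4, and the vertices of any clique must share a bag in every tree decomposition; so some bag has ≥ 4 vertices and tw(G) ≥ 3. Hence tw(G) = 3 exactly.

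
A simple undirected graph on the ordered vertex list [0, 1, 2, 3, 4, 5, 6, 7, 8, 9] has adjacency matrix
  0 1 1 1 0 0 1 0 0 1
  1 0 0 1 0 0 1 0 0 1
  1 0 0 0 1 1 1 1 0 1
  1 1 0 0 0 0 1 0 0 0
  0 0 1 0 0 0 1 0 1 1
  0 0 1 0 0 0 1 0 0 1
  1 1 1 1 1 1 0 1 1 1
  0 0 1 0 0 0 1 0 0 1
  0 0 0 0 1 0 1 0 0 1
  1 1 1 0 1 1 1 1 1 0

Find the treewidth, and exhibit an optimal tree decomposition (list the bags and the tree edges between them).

The largest bag has 4 vertices, giving width 3; this decomposition certifies tw(G) ≤ 3. Conversely, {4, 6, 8, 9} is a clique of size 4, and the vertices of any clique must share a bag in every tree decomposition; so some bag has ≥ 4 vertices and tw(G) ≥ 3. Hence tw(G) = 3 exactly.

Treewidth 3.
One such decomposition:
Bags: B1 = {2, 4, 6, 9}  B2 = {0, 2, 6, 9}  B3 = {2, 6, 7, 9}  B4 = {4, 6, 8, 9}  B5 = {0, 1, 6, 9}  B6 = {0, 1, 3, 6}  B7 = {2, 5, 6, 9}
Tree: B1–B2, B1–B3, B1–B4, B2–B5, B5–B6, B1–B7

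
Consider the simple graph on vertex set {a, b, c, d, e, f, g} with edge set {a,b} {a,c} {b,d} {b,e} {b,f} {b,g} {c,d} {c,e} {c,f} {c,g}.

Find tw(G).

2

A width-2 tree decomposition is:
Bags: B1 = {b, c, f}  B2 = {b, c, d}  B3 = {b, c, e}  B4 = {b, c, g}  B5 = {a, b, c}
Tree: B1–B2, B2–B3, B3–B4, B4–B5
The largest bag has 3 vertices, giving width 2; this decomposition certifies tw(G) ≤ 2. Since c–f–b–d–c is a cycle in G, G is not acyclic. Forests are exactly the graphs of treewidth ≤ 1, so tw(G) ≥ 2. Combining the bounds, tw(G) = 2.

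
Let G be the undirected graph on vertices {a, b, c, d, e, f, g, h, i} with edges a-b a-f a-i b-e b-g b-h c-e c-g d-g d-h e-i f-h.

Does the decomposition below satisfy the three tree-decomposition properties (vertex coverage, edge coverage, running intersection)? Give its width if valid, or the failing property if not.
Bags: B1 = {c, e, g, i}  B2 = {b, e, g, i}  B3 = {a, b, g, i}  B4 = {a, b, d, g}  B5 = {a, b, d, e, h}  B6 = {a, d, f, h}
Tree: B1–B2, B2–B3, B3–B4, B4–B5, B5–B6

A tree decomposition must satisfy three properties: every vertex lies in some bag; for every edge, both endpoints lie together in some bag; and for every vertex, the bags containing it form a connected subtree. Here bags containing vertex e are not connected in the tree, so the decomposition is invalid.

No — bags containing vertex e are not connected in the tree.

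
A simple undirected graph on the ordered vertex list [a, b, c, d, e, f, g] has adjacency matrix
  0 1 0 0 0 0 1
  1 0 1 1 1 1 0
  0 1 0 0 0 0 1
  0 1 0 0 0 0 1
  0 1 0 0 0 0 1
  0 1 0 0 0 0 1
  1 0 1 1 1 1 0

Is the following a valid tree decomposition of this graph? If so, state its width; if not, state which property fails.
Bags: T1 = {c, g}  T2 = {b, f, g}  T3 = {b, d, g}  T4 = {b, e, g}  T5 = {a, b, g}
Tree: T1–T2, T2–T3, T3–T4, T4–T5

A tree decomposition must satisfy three properties: every vertex lies in some bag; for every edge, both endpoints lie together in some bag; and for every vertex, the bags containing it form a connected subtree. Here edge (b,c) lies in no bag, so the decomposition is invalid.

No — edge (b,c) lies in no bag.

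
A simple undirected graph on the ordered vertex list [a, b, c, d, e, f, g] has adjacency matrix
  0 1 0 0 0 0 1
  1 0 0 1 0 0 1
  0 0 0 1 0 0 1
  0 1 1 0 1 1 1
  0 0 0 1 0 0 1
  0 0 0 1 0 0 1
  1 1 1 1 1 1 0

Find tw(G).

2

A width-2 tree decomposition is:
Bags: B1 = {b, d, g}  B2 = {d, e, g}  B3 = {a, b, g}  B4 = {d, f, g}  B5 = {c, d, g}
Tree: B1–B2, B1–B3, B2–B4, B4–B5
The largest bag has 3 vertices, giving width 2; this decomposition certifies tw(G) ≤ 2. For the lower bound, the 3 vertices {d, e, g} are pairwise adjacent, and any tree decomposition puts a clique entirely inside one bag — forcing width ≥ 2. Hence tw(G) = 2 exactly.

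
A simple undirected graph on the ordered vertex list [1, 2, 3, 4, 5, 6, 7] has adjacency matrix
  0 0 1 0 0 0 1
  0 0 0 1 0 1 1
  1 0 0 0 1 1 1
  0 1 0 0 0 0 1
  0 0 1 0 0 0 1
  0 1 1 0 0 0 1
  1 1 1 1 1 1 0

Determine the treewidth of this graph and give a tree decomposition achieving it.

The largest bag has 3 vertices, giving width 2; this decomposition certifies tw(G) ≤ 2. Conversely, {2, 4, 7} is a clique of size 3, and the vertices of any clique must share a bag in every tree decomposition; so some bag has ≥ 3 vertices and tw(G) ≥ 2. The upper and lower bounds meet at 2, so that is the treewidth.

Treewidth 2.
Bags: B1 = {2, 6, 7}  B2 = {3, 6, 7}  B3 = {3, 5, 7}  B4 = {1, 3, 7}  B5 = {2, 4, 7}
Tree: B1–B2, B2–B3, B3–B4, B1–B5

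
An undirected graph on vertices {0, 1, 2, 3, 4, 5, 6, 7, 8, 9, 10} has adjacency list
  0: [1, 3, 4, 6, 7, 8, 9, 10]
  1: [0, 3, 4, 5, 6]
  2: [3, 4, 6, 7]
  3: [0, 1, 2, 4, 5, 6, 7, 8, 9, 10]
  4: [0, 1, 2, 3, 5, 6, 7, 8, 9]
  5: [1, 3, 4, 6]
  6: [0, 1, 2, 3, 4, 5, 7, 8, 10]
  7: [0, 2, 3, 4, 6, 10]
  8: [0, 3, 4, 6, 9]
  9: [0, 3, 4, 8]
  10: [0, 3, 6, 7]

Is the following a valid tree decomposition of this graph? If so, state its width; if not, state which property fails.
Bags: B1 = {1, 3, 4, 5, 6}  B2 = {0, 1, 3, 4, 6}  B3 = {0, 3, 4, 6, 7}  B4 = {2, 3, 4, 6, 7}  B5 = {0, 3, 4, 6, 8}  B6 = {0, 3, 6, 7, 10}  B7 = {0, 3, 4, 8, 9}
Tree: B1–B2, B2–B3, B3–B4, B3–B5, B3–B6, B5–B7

Checking the three conditions: (i) the bags cover all of {0, 1, 2, 3, 4, 5, 6, 7, 8, 9, 10}; (ii) for each edge, some bag contains both endpoints; (iii) the bags containing any fixed vertex form a subtree. All hold, so the decomposition is valid with width 5 − 1 = 4.

Yes; width 4.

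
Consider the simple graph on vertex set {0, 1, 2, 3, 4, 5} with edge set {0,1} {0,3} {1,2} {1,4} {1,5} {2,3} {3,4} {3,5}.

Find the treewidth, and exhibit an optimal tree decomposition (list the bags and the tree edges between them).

Treewidth 2.
Bags: B1 = {1, 2, 3}  B2 = {1, 3, 4}  B3 = {0, 1, 3}  B4 = {1, 3, 5}
Tree: B1–B2, B2–B3, B3–B4

Every bag has size at most 3, so the width is 3 − 1 = 2 and tw(G) ≤ 2. For the lower bound, G contains the cycle 2–3–4–1–2, so G is not a forest; only forests have treewidth ≤ 1, hence tw(G) ≥ 2. Combining the bounds, tw(G) = 2.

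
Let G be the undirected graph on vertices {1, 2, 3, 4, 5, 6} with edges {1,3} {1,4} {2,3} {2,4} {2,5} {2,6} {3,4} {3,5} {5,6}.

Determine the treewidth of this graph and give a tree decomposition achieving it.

Every bag has size at most 3, so the width is 3 − 1 = 2 and tw(G) ≤ 2. Conversely, {1, 3, 4} is a clique of size 3, and the vertices of any clique must share a bag in every tree decomposition; so some bag has ≥ 3 vertices and tw(G) ≥ 2. Hence tw(G) = 2 exactly.

Treewidth 2.
One such decomposition:
Bags: B1 = {1, 3, 4}  B2 = {2, 3, 4}  B3 = {2, 3, 5}  B4 = {2, 5, 6}
Tree: B1–B2, B2–B3, B3–B4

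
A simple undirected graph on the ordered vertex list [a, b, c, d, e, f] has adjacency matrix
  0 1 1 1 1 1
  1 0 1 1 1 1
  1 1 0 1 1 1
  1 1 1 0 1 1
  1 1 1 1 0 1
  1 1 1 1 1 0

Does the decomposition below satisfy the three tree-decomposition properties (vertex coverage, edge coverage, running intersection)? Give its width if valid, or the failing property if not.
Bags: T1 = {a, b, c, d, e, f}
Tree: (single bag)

Vertex coverage: the bags together contain {a, b, c, d, e, f}, the full vertex set. Edge coverage: each edge of G has both endpoints in at least one bag. Running intersection: for every vertex, the bags containing it form a connected subtree. All three properties hold, so this is a valid tree decomposition of width max|bag| − 1 = 5, and hence tw(G) ≤ 5.

Yes; width 5.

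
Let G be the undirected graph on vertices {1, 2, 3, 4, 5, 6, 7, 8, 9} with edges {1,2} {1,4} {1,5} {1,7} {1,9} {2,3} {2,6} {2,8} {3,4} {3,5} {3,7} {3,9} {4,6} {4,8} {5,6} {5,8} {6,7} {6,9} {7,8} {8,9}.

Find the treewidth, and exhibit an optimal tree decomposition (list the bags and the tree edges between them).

Treewidth 4.
One such decomposition:
Bags: B1 = {1, 3, 6, 7, 8}  B2 = {1, 3, 6, 8, 9}  B3 = {1, 3, 5, 6, 8}  B4 = {1, 3, 4, 6, 8}  B5 = {1, 2, 3, 6, 8}
Tree: B1–B2, B2–B3, B3–B4, B4–B5

Every bag has size at most 5, so the width is 5 − 1 = 4 and tw(G) ≤ 4. For the lower bound: the 5 vertex sets {1,7}, {3,9}, {5,8}, {6}, {4} are disjoint, each induces a connected subgraph, and every pair is joined by at least one edge of G. Contracting each set to a single vertex therefore yields K_{5} as a minor, and since treewidth is minor-monotone, tw(G) ≥ tw(K_{5}) = 4. Hence tw(G) = 4 exactly.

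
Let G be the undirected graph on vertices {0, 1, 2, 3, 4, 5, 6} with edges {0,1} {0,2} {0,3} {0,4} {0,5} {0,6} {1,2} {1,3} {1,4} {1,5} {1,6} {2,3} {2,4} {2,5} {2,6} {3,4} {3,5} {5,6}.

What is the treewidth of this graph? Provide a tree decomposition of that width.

Treewidth 4.
Bags: B1 = {0, 1, 2, 3, 5}  B2 = {0, 1, 2, 3, 4}  B3 = {0, 1, 2, 5, 6}
Tree: B1–B2, B1–B3

Every bag has size at most 5, so the width is 5 − 1 = 4 and tw(G) ≤ 4. Conversely, {0, 1, 2, 3, 4} is a clique of size 5, and the vertices of any clique must share a bag in every tree decomposition; so some bag has ≥ 5 vertices and tw(G) ≥ 4. Hence tw(G) = 4 exactly.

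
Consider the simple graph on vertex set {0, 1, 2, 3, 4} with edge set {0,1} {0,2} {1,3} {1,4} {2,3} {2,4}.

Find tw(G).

A width-2 tree decomposition is:
Bags: B1 = {0, 1, 2}  B2 = {1, 2, 3}  B3 = {1, 2, 4}
Tree: B1–B2, B2–B3
Each bag holds 3 vertices, so the decomposition has width 2, which upper-bounds the treewidth. For the lower bound, G contains the cycle 2–0–1–3–2, so G is not a forest; only forests have treewidth ≤ 1, hence tw(G) ≥ 2. Hence tw(G) = 2 exactly.

2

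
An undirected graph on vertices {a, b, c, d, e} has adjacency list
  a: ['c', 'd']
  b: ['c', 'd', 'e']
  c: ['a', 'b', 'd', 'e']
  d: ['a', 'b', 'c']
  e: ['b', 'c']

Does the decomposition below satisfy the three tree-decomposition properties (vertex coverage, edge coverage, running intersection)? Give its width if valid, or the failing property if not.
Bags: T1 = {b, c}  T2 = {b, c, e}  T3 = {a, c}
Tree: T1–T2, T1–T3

A tree decomposition must satisfy three properties: every vertex lies in some bag; for every edge, both endpoints lie together in some bag; and for every vertex, the bags containing it form a connected subtree. Here vertex d appears in no bag, so the decomposition is invalid.

No — vertex d appears in no bag.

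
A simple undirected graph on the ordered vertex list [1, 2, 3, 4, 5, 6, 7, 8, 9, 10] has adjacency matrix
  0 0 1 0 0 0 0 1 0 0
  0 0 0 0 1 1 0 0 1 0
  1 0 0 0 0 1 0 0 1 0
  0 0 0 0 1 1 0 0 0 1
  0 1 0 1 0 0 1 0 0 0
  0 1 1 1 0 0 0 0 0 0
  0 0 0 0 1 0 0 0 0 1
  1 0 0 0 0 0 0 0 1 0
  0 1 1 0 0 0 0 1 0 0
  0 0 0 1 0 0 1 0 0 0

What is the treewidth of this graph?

A width-2 tree decomposition is:
Bags: B1 = {5, 7, 10}  B2 = {4, 5, 10}  B3 = {2, 4, 5}  B4 = {2, 4, 6}  B5 = {2, 6, 9}  B6 = {3, 6, 9}  B7 = {3, 8, 9}  B8 = {1, 3, 8}
Tree: B1–B2, B2–B3, B3–B4, B4–B5, B5–B6, B6–B7, B7–B8
Every bag has size at most 3, so the width is 3 − 1 = 2 and tw(G) ≤ 2. The edges 7–10–4–5–7 form a cycle, so G is not a tree and its treewidth is at least 2. Hence tw(G) = 2 exactly.

2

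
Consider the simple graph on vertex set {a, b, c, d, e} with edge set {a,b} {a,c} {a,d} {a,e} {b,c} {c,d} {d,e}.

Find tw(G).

A width-2 tree decomposition is:
Bags: B1 = {a, c, d}  B2 = {a, b, c}  B3 = {a, d, e}
Tree: B1–B2, B1–B3
Each bag holds 3 vertices, so the decomposition has width 2, which upper-bounds the treewidth. On the other hand G contains the 3-clique {a, d, e}. A clique must lie in a single bag of any decomposition, so no decomposition can have width below 2. The upper and lower bounds meet at 2, so that is the treewidth.

2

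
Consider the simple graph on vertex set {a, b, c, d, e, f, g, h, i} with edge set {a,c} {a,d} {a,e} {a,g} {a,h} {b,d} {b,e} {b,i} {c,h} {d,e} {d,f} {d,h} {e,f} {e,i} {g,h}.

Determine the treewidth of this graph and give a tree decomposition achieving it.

Every bag has size at most 3, so the width is 3 − 1 = 2 and tw(G) ≤ 2. Conversely, {d, e, f} is a clique of size 3, and the vertices of any clique must share a bag in every tree decomposition; so some bag has ≥ 3 vertices and tw(G) ≥ 2. Therefore the treewidth is 2.

Treewidth 2.
One such decomposition:
Bags: B1 = {a, d, e}  B2 = {b, d, e}  B3 = {b, e, i}  B4 = {a, d, h}  B5 = {d, e, f}  B6 = {a, g, h}  B7 = {a, c, h}
Tree: B1–B2, B2–B3, B1–B4, B1–B5, B4–B6, B6–B7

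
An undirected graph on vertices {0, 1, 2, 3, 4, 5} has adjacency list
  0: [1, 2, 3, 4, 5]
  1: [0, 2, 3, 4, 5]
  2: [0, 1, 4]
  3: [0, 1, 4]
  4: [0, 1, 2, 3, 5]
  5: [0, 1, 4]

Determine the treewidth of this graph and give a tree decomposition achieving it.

Treewidth 3.
One such decomposition:
Bags: B1 = {0, 1, 2, 4}  B2 = {0, 1, 3, 4}  B3 = {0, 1, 4, 5}
Tree: B1–B2, B2–B3

The largest bag has 4 vertices, giving width 3; this decomposition certifies tw(G) ≤ 3. Conversely, {0, 1, 2, 4} is a clique of size 4, and the vertices of any clique must share a bag in every tree decomposition; so some bag has ≥ 4 vertices and tw(G) ≥ 3. Hence tw(G) = 3 exactly.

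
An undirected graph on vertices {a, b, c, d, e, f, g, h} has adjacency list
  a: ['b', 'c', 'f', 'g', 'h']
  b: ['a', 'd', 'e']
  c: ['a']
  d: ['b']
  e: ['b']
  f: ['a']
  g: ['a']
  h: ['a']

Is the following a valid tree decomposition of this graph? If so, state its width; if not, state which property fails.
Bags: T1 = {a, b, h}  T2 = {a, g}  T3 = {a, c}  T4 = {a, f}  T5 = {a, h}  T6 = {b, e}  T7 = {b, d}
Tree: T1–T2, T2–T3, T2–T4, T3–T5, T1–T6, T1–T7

No — bags containing vertex h are not connected in the tree.

A tree decomposition must satisfy three properties: every vertex lies in some bag; for every edge, both endpoints lie together in some bag; and for every vertex, the bags containing it form a connected subtree. Here bags containing vertex h are not connected in the tree, so the decomposition is invalid.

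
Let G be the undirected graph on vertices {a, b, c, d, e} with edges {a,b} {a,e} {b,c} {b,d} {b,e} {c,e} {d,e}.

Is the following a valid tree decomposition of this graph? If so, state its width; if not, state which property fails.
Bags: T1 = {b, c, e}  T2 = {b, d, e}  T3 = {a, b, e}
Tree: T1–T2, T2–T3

Yes; width 2.

Checking the three conditions: (i) the bags cover all of {a, b, c, d, e}; (ii) for each edge, some bag contains both endpoints; (iii) the bags containing any fixed vertex form a subtree. All hold, so the decomposition is valid with width 3 − 1 = 2.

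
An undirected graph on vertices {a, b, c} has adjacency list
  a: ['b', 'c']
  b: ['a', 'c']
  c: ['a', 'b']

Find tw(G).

2

A width-2 tree decomposition is:
Bags: B1 = {a, b, c}
Tree: (single bag)
A single bag containing all 3 vertices is trivially a valid decomposition of width 2. Conversely, {a, b, c} is a clique of size 3, and the vertices of any clique must share a bag in every tree decomposition; so some bag has ≥ 3 vertices and tw(G) ≥ 2. Combining the bounds, tw(G) = 2.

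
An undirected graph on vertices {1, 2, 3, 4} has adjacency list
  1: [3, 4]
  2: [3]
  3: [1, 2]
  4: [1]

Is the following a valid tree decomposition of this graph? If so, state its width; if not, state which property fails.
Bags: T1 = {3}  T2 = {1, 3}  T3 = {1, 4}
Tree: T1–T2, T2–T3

A tree decomposition must satisfy three properties: every vertex lies in some bag; for every edge, both endpoints lie together in some bag; and for every vertex, the bags containing it form a connected subtree. Here vertex 2 appears in no bag, so the decomposition is invalid.

No — vertex 2 appears in no bag.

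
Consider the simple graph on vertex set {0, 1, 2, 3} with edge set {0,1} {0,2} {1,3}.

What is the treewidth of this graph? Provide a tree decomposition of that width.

Each bag holds 2 vertices, so the decomposition has width 1, which upper-bounds the treewidth. G has an edge, so its treewidth is at least 1. Hence tw(G) = 1 exactly.

Treewidth 1.
Bags: B1 = {0, 1}  B2 = {0, 2}  B3 = {1, 3}
Tree: B1–B2, B1–B3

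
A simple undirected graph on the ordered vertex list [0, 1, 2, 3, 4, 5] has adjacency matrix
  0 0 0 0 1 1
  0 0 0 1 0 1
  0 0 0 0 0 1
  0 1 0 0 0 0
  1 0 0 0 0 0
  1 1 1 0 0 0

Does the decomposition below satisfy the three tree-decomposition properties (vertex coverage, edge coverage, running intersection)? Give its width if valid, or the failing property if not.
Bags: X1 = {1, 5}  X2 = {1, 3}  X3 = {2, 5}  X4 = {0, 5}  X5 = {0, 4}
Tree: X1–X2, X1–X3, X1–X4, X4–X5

Vertex coverage: the bags together contain {0, 1, 2, 3, 4, 5}, the full vertex set. Edge coverage: each edge of G has both endpoints in at least one bag. Running intersection: for every vertex, the bags containing it form a connected subtree. All three properties hold, so this is a valid tree decomposition of width max|bag| − 1 = 1, and hence tw(G) ≤ 1.

Yes; width 1.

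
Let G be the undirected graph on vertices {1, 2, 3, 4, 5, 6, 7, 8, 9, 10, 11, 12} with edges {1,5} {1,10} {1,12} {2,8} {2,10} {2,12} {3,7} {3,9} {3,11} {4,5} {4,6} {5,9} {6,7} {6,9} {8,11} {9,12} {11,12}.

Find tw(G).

3

A width-3 tree decomposition is:
Bags: B1 = {3, 4, 6, 7}  B2 = {3, 4, 6, 9}  B3 = {3, 4, 5, 9}  B4 = {3, 5, 9, 11}  B5 = {5, 9, 11, 12}  B6 = {1, 5, 11, 12}  B7 = {1, 8, 11, 12}  B8 = {1, 2, 8, 12}  B9 = {1, 2, 8, 10}
Tree: B1–B2, B2–B3, B3–B4, B4–B5, B5–B6, B6–B7, B7–B8, B8–B9
Each bag holds 4 vertices, so the decomposition has width 3, which upper-bounds the treewidth. For the lower bound: the 4 vertex sets {4,6,7}, {3}, {9}, {1,5,11,12} are disjoint, each induces a connected subgraph, and every pair is joined by at least one edge of G. Contracting each set to a single vertex therefore yields K_{4} as a minor, and since treewidth is minor-monotone, tw(G) ≥ tw(K_{4}) = 3. Combining the bounds, tw(G) = 3.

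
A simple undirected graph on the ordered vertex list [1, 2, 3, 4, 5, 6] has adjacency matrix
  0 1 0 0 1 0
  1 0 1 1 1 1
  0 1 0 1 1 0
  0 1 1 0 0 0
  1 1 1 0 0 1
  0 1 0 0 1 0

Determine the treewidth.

A width-2 tree decomposition is:
Bags: B1 = {1, 2, 5}  B2 = {2, 3, 5}  B3 = {2, 3, 4}  B4 = {2, 5, 6}
Tree: B1–B2, B2–B3, B1–B4
The largest bag has 3 vertices, giving width 2; this decomposition certifies tw(G) ≤ 2. On the other hand G contains the 3-clique {2, 3, 4}. A clique must lie in a single bag of any decomposition, so no decomposition can have width below 2. Therefore the treewidth is 2.

2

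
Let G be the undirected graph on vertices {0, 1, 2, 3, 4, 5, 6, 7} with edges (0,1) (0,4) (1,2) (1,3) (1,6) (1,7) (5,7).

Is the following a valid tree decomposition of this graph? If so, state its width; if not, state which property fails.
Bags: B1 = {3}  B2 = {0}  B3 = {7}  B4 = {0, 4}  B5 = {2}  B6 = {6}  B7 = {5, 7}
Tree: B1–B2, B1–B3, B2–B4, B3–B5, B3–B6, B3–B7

A tree decomposition must satisfy three properties: every vertex lies in some bag; for every edge, both endpoints lie together in some bag; and for every vertex, the bags containing it form a connected subtree. Here vertex 1 appears in no bag, so the decomposition is invalid.

No — vertex 1 appears in no bag.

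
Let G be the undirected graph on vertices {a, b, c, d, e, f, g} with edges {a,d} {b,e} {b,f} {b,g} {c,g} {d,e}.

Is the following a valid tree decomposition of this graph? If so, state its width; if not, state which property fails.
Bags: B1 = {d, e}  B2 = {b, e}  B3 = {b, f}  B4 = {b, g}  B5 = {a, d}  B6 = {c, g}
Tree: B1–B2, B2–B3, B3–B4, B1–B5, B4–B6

Yes; width 1.

Checking the three conditions: (i) the bags cover all of {a, b, c, d, e, f, g}; (ii) for each edge, some bag contains both endpoints; (iii) the bags containing any fixed vertex form a subtree. All hold, so the decomposition is valid with width 2 − 1 = 1.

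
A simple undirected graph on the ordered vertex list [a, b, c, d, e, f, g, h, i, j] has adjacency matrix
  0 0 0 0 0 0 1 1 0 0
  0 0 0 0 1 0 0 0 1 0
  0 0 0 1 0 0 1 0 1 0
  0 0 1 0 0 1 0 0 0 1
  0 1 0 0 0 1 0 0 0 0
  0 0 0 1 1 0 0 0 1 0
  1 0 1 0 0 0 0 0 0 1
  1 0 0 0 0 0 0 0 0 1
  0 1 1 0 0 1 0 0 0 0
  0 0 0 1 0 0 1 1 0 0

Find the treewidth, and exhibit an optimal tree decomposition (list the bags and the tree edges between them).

Every bag has size at most 3, so the width is 3 − 1 = 2 and tw(G) ≤ 2. For the lower bound, G contains the cycle e–b–i–f–e, so G is not a forest; only forests have treewidth ≤ 1, hence tw(G) ≥ 2. Therefore the treewidth is 2.

Treewidth 2.
One optimal decomposition is:
Bags: B1 = {b, e, f}  B2 = {b, f, i}  B3 = {d, f, i}  B4 = {c, d, i}  B5 = {c, d, j}  B6 = {c, g, j}  B7 = {g, h, j}  B8 = {a, g, h}
Tree: B1–B2, B2–B3, B3–B4, B4–B5, B5–B6, B6–B7, B7–B8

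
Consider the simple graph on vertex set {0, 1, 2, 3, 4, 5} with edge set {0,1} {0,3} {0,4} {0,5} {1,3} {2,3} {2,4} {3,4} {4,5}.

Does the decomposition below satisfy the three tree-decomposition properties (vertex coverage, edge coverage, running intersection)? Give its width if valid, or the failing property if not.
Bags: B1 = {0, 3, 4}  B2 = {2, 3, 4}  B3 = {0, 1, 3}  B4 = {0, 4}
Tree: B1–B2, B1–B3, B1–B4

A tree decomposition must satisfy three properties: every vertex lies in some bag; for every edge, both endpoints lie together in some bag; and for every vertex, the bags containing it form a connected subtree. Here vertex 5 appears in no bag, so the decomposition is invalid.

No — vertex 5 appears in no bag.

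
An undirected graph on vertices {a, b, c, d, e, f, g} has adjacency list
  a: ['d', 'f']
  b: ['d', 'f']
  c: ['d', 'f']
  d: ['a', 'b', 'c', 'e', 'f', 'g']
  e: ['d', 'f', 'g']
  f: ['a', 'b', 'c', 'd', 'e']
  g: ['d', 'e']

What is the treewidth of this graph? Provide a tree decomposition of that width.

Treewidth 2.
Bags: B1 = {a, d, f}  B2 = {b, d, f}  B3 = {d, e, f}  B4 = {d, e, g}  B5 = {c, d, f}
Tree: B1–B2, B2–B3, B3–B4, B1–B5

Each bag holds 3 vertices, so the decomposition has width 2, which upper-bounds the treewidth. On the other hand G contains the 3-clique {d, e, g}. A clique must lie in a single bag of any decomposition, so no decomposition can have width below 2. The upper and lower bounds meet at 2, so that is the treewidth.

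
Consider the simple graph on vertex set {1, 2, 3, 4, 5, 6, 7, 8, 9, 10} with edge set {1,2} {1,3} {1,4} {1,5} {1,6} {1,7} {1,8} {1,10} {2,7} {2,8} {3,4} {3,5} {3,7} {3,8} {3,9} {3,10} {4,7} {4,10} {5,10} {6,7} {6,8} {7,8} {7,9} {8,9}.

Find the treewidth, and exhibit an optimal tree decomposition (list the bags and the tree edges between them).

Every bag has size at most 4, so the width is 4 − 1 = 3 and tw(G) ≤ 3. Conversely, {1, 2, 7, 8} is a clique of size 4, and the vertices of any clique must share a bag in every tree decomposition; so some bag has ≥ 4 vertices and tw(G) ≥ 3. Hence tw(G) = 3 exactly.

Treewidth 3.
One optimal decomposition is:
Bags: B1 = {1, 3, 4, 10}  B2 = {1, 3, 4, 7}  B3 = {1, 3, 7, 8}  B4 = {3, 7, 8, 9}  B5 = {1, 2, 7, 8}  B6 = {1, 6, 7, 8}  B7 = {1, 3, 5, 10}
Tree: B1–B2, B2–B3, B3–B4, B3–B5, B3–B6, B1–B7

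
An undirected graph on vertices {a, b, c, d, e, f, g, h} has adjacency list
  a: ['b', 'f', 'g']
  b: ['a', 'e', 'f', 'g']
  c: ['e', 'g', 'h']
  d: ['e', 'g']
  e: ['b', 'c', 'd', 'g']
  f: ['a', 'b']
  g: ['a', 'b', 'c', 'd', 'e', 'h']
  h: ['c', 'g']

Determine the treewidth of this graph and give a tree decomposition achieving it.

The largest bag has 3 vertices, giving width 2; this decomposition certifies tw(G) ≤ 2. For the lower bound, the 3 vertices {d, e, g} are pairwise adjacent, and any tree decomposition puts a clique entirely inside one bag — forcing width ≥ 2. The upper and lower bounds meet at 2, so that is the treewidth.

Treewidth 2.
One optimal decomposition is:
Bags: B1 = {b, e, g}  B2 = {a, b, g}  B3 = {d, e, g}  B4 = {a, b, f}  B5 = {c, e, g}  B6 = {c, g, h}
Tree: B1–B2, B1–B3, B2–B4, B1–B5, B5–B6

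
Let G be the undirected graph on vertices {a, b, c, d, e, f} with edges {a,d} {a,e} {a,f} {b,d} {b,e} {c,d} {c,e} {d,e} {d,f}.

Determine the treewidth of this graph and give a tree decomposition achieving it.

Treewidth 2.
One optimal decomposition is:
Bags: B1 = {a, d, e}  B2 = {b, d, e}  B3 = {c, d, e}  B4 = {a, d, f}
Tree: B1–B2, B1–B3, B1–B4

Every bag has size at most 3, so the width is 3 − 1 = 2 and tw(G) ≤ 2. On the other hand G contains the 3-clique {c, d, e}. A clique must lie in a single bag of any decomposition, so no decomposition can have width below 2. Therefore the treewidth is 2.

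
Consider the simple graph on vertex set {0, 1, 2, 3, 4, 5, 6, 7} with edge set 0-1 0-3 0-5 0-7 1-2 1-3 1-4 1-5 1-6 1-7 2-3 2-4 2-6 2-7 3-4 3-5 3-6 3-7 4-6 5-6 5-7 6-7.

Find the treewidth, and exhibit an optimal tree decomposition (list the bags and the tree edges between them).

Treewidth 4.
One optimal decomposition is:
Bags: B1 = {0, 1, 3, 5, 7}  B2 = {1, 3, 5, 6, 7}  B3 = {1, 2, 3, 6, 7}  B4 = {1, 2, 3, 4, 6}
Tree: B1–B2, B2–B3, B3–B4

Each bag holds 5 vertices, so the decomposition has width 4, which upper-bounds the treewidth. Conversely, {0, 1, 3, 5, 7} is a clique of size 5, and the vertices of any clique must share a bag in every tree decomposition; so some bag has ≥ 5 vertices and tw(G) ≥ 4. Hence tw(G) = 4 exactly.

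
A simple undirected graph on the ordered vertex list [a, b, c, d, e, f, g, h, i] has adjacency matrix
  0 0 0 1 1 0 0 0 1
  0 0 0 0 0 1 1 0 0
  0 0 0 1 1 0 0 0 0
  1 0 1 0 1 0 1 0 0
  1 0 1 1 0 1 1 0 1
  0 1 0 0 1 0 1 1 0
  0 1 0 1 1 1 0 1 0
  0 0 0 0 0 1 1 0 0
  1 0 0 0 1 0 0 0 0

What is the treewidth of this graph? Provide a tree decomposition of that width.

Each bag holds 3 vertices, so the decomposition has width 2, which upper-bounds the treewidth. Conversely, {d, e, g} is a clique of size 3, and the vertices of any clique must share a bag in every tree decomposition; so some bag has ≥ 3 vertices and tw(G) ≥ 2. The upper and lower bounds meet at 2, so that is the treewidth.

Treewidth 2.
One such decomposition:
Bags: B1 = {e, f, g}  B2 = {d, e, g}  B3 = {b, f, g}  B4 = {a, d, e}  B5 = {a, e, i}  B6 = {f, g, h}  B7 = {c, d, e}
Tree: B1–B2, B1–B3, B2–B4, B4–B5, B1–B6, B4–B7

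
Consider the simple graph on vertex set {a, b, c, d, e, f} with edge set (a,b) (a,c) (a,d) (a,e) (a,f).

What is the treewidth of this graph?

A width-1 tree decomposition is:
Bags: B1 = {a, b}  B2 = {a, c}  B3 = {a, f}  B4 = {a, e}  B5 = {a, d}
Tree: B1–B2, B2–B3, B2–B4, B1–B5
The largest bag has 2 vertices, giving width 1; this decomposition certifies tw(G) ≤ 1. Since G has at least one edge (e.g. a–b), it is not an edgeless graph, so tw(G) ≥ 1. Combining the bounds, tw(G) = 1.

1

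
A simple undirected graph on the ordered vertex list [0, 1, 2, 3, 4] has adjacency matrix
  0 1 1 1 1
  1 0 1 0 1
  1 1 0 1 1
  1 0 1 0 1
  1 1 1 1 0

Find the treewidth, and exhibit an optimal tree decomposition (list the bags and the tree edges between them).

Treewidth 3.
Bags: B1 = {0, 2, 3, 4}  B2 = {0, 1, 2, 4}
Tree: B1–B2

The largest bag has 4 vertices, giving width 3; this decomposition certifies tw(G) ≤ 3. Conversely, {0, 1, 2, 4} is a clique of size 4, and the vertices of any clique must share a bag in every tree decomposition; so some bag has ≥ 4 vertices and tw(G) ≥ 3. Hence tw(G) = 3 exactly.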